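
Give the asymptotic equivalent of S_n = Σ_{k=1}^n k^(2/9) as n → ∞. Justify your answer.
S_n ~ (9/11) · n^(11/9)

Integral comparison: Σ_{k=1}^n k^(2/9) = ∫_0^n x^(2/9) dx + O(n^(2/9)). The integral is n^(1 + 2/9) / (1 + 2/9) = n^((2+9)/9) / ((2+9)/9) = (9/11) · n^(11/9).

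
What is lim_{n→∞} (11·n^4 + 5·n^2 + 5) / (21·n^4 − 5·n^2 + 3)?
lim = 11/21

For large n the leading n^4 terms dominate both numerator and denominator. Dividing top and bottom by n^4, every other term tends to 0, leaving 11/21.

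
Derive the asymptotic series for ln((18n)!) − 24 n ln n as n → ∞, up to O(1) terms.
ln((18n)!) − 24 n ln n = −6 n ln n + 18(ln 18 − 1) n + (1/2) ln(2π·18n) + O(1/n)

Stirling: ln((18n)!) = 18n ln(18n) − 18n + (1/2) ln(2π·18n) + O(1/n).
Expand 18n ln(18n) = 18n (ln n + ln 18) = 18n ln n + 18n ln 18.
Subtract 24n ln n: leading term is (18 − 24) n ln n = −6 n ln n. The next term is 18n ln 18 − 18n = 18(ln 18 − 1) n. Then the (1/2) ln(2π·18n) correction.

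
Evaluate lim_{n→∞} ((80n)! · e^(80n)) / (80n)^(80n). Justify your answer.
lim = ∞

Stirling: (80n)! ~ sqrt(2π·80n) · (80n/e)^(80n). Hence
  (80n)! · e^(80n) / (80n)^(80n) ~ sqrt(2π·80n) = sqrt(2π·80) · sqrt(n) → ∞.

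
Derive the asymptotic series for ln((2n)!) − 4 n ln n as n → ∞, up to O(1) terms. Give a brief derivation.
ln((2n)!) − 4 n ln n = −2 n ln n + 2(ln 2 − 1) n + (1/2) ln(2π·2n) + O(1/n)

Stirling: ln((2n)!) = 2n ln(2n) − 2n + (1/2) ln(2π·2n) + O(1/n).
Expand 2n ln(2n) = 2n (ln n + ln 2) = 2n ln n + 2n ln 2.
Subtract 4n ln n: leading term is (2 − 4) n ln n = −2 n ln n. The next term is 2n ln 2 − 2n = 2(ln 2 − 1) n. Then the (1/2) ln(2π·2n) correction.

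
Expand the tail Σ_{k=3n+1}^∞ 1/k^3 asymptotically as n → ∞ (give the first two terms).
Σ_{k>3n} 1/k^3 = 1/(2 · (3n)^2) − 1/(2 · (3n)^3) + O(1/(3n)^4)

Compare to the integral: ∫_{3n}^∞ x^(−3) dx = [−x^(−2)/2]_{3n}^∞ = 1/((3−1)·(3n)^2). The Euler-Maclaurin correction adds −f(3n)/2 = −1/(2·(3n)^3). Euler-Maclaurin then gives
  Σ_{k>3n} 1/k^3 = ∫_{3n}^∞ dx/x^3 − 1/(2·(3n)^3) + O(1/(3n)^4).
(Equivalently this is ζ(3) − Σ_{k≤3n} 1/k^3.)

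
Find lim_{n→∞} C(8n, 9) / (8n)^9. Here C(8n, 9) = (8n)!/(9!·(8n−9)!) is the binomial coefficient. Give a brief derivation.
lim = 1/9! = 1/362880

With N = 8n → ∞: C(N, 9) / N^9 = [N(N−1)…(N−8)] / (9! · N^9) = (1/9!) · 1 · (1 − 1/(8n)) · … · (1 − 8/(8n)). Each factor → 1 as N → ∞, so the limit is 1/9! = 1/362880.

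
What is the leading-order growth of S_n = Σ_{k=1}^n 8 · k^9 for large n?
S_n ~ 4 · n^10 / 5

By integral comparison (Euler-Maclaurin), Σ_{k=1}^n 8 · k^9 = 8 · ∫_0^n x^9 dx + O(n^9) = 8 · n^10/10 = 4 · n^10 / 5 + O(n^9). (Equivalently, Faulhaber's formula gives the same leading term.)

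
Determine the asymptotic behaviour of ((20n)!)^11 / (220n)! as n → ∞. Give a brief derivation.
((20n)!)^11/(220n)! ~ ((2π·20n)^(10/2) / sqrt(11)) · 11^(−11·20n)  →  0

Write N = 20n. Stirling: N! ~ sqrt(2π N)(N/e)^N and (11N)! ~ sqrt(2π·11N)·(11N/e)^(11N).
  (N!)^11/(11N)! ~ (2π N)^(11/2) (N/e)^(11N) / [sqrt(2π·11N) (11N/e)^(11N)]
     = (2π N)^(11/2) / sqrt(2π·11N) · (N/(11N))^(11N)
     = (2π N)^((11−1)/2) / sqrt(11) · 11^(−11N).
Since 11^11 > 1, the factor 11^(−11N) decays exponentially, so the ratio → 0. Substituting N = 20n gives the stated form.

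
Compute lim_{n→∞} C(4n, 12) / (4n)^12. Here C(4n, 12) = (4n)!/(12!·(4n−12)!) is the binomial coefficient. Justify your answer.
lim = 1/12! = 1/479001600

With N = 4n → ∞: C(N, 12) / N^12 = [N(N−1)…(N−11)] / (12! · N^12) = (1/12!) · 1 · (1 − 1/(4n)) · … · (1 − 11/(4n)). Each factor → 1 as N → ∞, so the limit is 1/12! = 1/479001600.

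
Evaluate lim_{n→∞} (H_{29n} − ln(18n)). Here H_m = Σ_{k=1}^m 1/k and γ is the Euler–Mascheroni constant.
lim = ln(29/18) + γ

By Euler-Maclaurin, H_m = ln m + γ + O(1/m). So
  H_{29n} − ln(18n) = ln(29n) + γ − ln(18n) + O(1/n)
                       = ln(29/18) + γ + O(1/n).
Hence the limit is ln(29/18) + γ.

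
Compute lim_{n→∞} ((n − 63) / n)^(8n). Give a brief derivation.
lim = e^(−504)

Rewrite as (1 − 63/n)^(8n). By the standard limit (1 + x/n)^n → e^x, we have (1 − 63/n)^n → e^(−63), and raising to the 8th power gives e^(−504).
More precisely, ln[(1 − 63/n)^(8n)] = 8n · ln(1 − 63/n) = 8n · (-63/n + O(1/n^2)) = -504 + O(1/n) → -504.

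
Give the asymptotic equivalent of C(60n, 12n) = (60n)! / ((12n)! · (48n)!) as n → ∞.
C(60n, 12n) ~ (3125/256)^(12n) · sqrt(5/(8π·12n))

Write N = 12n. Apply Stirling to each factorial:
  (5N)! ~ sqrt(2π·5N) · (5N/e)^(5N),
  N! ~ sqrt(2π N) · (N/e)^N,
  (4N)! ~ sqrt(2π·4N) · (4N/e)^(4N).
The exponential factors combine to (5N)^(5N) / (N^N · (4N)^(4N)) = 5^(5N)/4^(4N) = (5^5/4^4)^N = (3125/256)^N.
The square-root prefactors combine to sqrt(2π·5N) / (sqrt(2π N)·sqrt(2π·4N)) = sqrt(5 / (2π·4·N)) = sqrt(5/(8π·12n)).
Substituting N = 12n: C(60n, 12n) ~ (3125/256)^(12n) · sqrt(5/(8π·12n)).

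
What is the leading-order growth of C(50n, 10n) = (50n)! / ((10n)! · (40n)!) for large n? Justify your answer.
C(50n, 10n) ~ (3125/256)^(10n) · sqrt(5/(8π·10n))

Write N = 10n. Apply Stirling to each factorial:
  (5N)! ~ sqrt(2π·5N) · (5N/e)^(5N),
  N! ~ sqrt(2π N) · (N/e)^N,
  (4N)! ~ sqrt(2π·4N) · (4N/e)^(4N).
The exponential factors combine to (5N)^(5N) / (N^N · (4N)^(4N)) = 5^(5N)/4^(4N) = (5^5/4^4)^N = (3125/256)^N.
The square-root prefactors combine to sqrt(2π·5N) / (sqrt(2π N)·sqrt(2π·4N)) = sqrt(5 / (2π·4·N)) = sqrt(5/(8π·10n)).
Substituting N = 10n: C(50n, 10n) ~ (3125/256)^(10n) · sqrt(5/(8π·10n)).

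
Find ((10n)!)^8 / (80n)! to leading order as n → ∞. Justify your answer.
((10n)!)^8/(80n)! ~ ((2π·10n)^(7/2) / sqrt(8)) · 8^(−8·10n)  →  0

Write N = 10n. Stirling: N! ~ sqrt(2π N)(N/e)^N and (8N)! ~ sqrt(2π·8N)·(8N/e)^(8N).
  (N!)^8/(8N)! ~ (2π N)^(8/2) (N/e)^(8N) / [sqrt(2π·8N) (8N/e)^(8N)]
     = (2π N)^(8/2) / sqrt(2π·8N) · (N/(8N))^(8N)
     = (2π N)^((8−1)/2) / sqrt(8) · 8^(−8N).
Since 8^8 > 1, the factor 8^(−8N) decays exponentially, so the ratio → 0. Substituting N = 10n gives the stated form.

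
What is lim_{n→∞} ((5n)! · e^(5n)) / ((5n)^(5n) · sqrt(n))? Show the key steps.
lim = sqrt(2π·5)

Stirling: (5n)! ~ sqrt(2π·5n) · (5n/e)^(5n). Hence
  (5n)! · e^(5n) / (5n)^(5n) ~ sqrt(2π·5n).
Dividing by sqrt(n): sqrt(2π·5n) / sqrt(n) = sqrt(2π·5) · n^((1−1)/2), so the limit is sqrt(2π·5).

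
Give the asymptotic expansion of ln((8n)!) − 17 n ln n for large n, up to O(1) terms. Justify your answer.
ln((8n)!) − 17 n ln n = −9 n ln n + 8(ln 8 − 1) n + (1/2) ln(2π·8n) + O(1/n)

Stirling: ln((8n)!) = 8n ln(8n) − 8n + (1/2) ln(2π·8n) + O(1/n).
Expand 8n ln(8n) = 8n (ln n + ln 8) = 8n ln n + 8n ln 8.
Subtract 17n ln n: leading term is (8 − 17) n ln n = −9 n ln n. The next term is 8n ln 8 − 8n = 8(ln 8 − 1) n. Then the (1/2) ln(2π·8n) correction.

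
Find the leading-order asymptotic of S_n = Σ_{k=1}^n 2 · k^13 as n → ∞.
S_n ~ n^14 / 7

By integral comparison (Euler-Maclaurin), Σ_{k=1}^n 2 · k^13 = 2 · ∫_0^n x^13 dx + O(n^13) = 2 · n^14/14 = n^14 / 7 + O(n^13). (Equivalently, Faulhaber's formula gives the same leading term.)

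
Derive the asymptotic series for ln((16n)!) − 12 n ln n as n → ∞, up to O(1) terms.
ln((16n)!) − 12 n ln n = 4 n ln n + 16(ln 16 − 1) n + (1/2) ln(2π·16n) + O(1/n)

Stirling: ln((16n)!) = 16n ln(16n) − 16n + (1/2) ln(2π·16n) + O(1/n).
Expand 16n ln(16n) = 16n (ln n + ln 16) = 16n ln n + 16n ln 16.
Subtract 12n ln n: leading term is (16 − 12) n ln n = 4 n ln n. The next term is 16n ln 16 − 16n = 16(ln 16 − 1) n. Then the (1/2) ln(2π·16n) correction.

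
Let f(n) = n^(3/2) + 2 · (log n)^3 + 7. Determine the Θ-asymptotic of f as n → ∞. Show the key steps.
f(n) ∈ Θ(n^(3/2))

Compare the terms by growth order. For large n, n^a · (log n)^b dominates n^a' · (log n)^b' iff a > a', or (a = a' and b > b'). Ranking the 3 terms shows the dominant one is n^(3/2). Hence f(n) ∈ Θ(n^(3/2)).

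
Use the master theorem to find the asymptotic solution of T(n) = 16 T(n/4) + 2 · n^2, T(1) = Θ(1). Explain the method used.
T(n) = Θ(n^2 log n)

log_4 16 = 2, and f(n) = 2 · n^2 = Θ(n^(log_4 16)). This is Case 2 of the master theorem: T(n) = Θ(f(n) · log n) = Θ(n^2 log n).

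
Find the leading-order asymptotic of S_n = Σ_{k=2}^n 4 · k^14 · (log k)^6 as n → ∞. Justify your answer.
S_n ~ 4 · n^15 · (log n)^6 / 15

By integral comparison, S_n = ∫_1^n 4 · x^14 · (log x)^6 dx + O(n^14 · (log n)^6). For the integral, the leading term of ∫_1^n x^14 (log x)^6 dx is n^15/15 · (log n)^6 (by repeated integration by parts; each step lowers the log-exponent and produces a relatively O(1/log n) correction). Hence S_n ~ 4 · n^15 · (log n)^6 / 15.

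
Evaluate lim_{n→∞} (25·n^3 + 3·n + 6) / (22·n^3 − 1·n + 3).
lim = 25/22

For large n the leading n^3 terms dominate both numerator and denominator. Dividing top and bottom by n^3, every other term tends to 0, leaving 25/22.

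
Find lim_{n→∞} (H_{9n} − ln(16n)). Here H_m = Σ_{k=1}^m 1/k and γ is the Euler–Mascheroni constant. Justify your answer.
lim = ln(9/16) + γ

By Euler-Maclaurin, H_m = ln m + γ + O(1/m). So
  H_{9n} − ln(16n) = ln(9n) + γ − ln(16n) + O(1/n)
                       = ln(9/16) + γ + O(1/n).
Hence the limit is ln(9/16) + γ.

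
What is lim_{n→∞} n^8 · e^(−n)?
lim = 0

Exponentials with base > 1 dominate every fixed polynomial: for any fixed c, n^c / e^n → 0 as n → ∞ (e.g. by the ratio test, or since e^n grows faster than any power of n). Hence n^8 · e^(−n) = n^8 / e^n → 0.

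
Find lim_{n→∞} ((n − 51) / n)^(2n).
lim = e^(−102)

Rewrite as (1 − 51/n)^(2n). By the standard limit (1 + x/n)^n → e^x, we have (1 − 51/n)^n → e^(−51), and raising to the 2nd power gives e^(−102).
More precisely, ln[(1 − 51/n)^(2n)] = 2n · ln(1 − 51/n) = 2n · (-51/n + O(1/n^2)) = -102 + O(1/n) → -102.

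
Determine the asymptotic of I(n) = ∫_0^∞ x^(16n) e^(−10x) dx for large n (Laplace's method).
I(n) ~ (sqrt(2π·16n) / 10) · (16n/(10e))^(16n)

Write the integrand as exp(16n ln x − 10x) and set f(x) = 16n ln x − 10x. Then f'(x) = 16n/x − 10 = 0 at x* = 16n/10, and f''(x*) = −16n/x*^2 = −10^2/(16n). Laplace's method (interior maximum) gives
  I(n) ~ e^(f(x*)) · sqrt(2π / |f''(x*)|)
        = exp(16n ln(16n/10) − 16n) · sqrt(2π · 16n / 10^2)
        = (16n/10)^(16n) e^(−16n) · sqrt(2π·16n) / 10
        = (sqrt(2π·16n) / 10) · (16n/(10e))^(16n).
This matches Γ(16n+1)/10^(16n+1) with Stirling applied to Γ.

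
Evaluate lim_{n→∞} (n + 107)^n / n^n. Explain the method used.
lim = e^107

Rewrite as (1 + 107/n)^(n). By the standard limit (1 + x/n)^n → e^x, we have (1 + 107/n)^n → e^107, and raising to the 1st power gives e^107.
More precisely, ln[(1 + 107/n)^(n)] = n · ln(1 + 107/n) = n · (107/n + O(1/n^2)) = 107 + O(1/n) → 107.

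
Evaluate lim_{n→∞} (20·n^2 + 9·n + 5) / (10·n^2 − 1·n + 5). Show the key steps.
lim = 20/10 = 2

For large n the leading n^2 terms dominate both numerator and denominator. Dividing top and bottom by n^2, every other term tends to 0, leaving 20/10 = 2.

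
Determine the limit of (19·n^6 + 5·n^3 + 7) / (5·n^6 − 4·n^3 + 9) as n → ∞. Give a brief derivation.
lim = 19/5

For large n the leading n^6 terms dominate both numerator and denominator. Dividing top and bottom by n^6, every other term tends to 0, leaving 19/5.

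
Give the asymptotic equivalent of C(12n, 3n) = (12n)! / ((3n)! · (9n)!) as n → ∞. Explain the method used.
C(12n, 3n) ~ (256/27)^(3n) · sqrt(2/(3π·3n))

Write N = 3n. Apply Stirling to each factorial:
  (4N)! ~ sqrt(2π·4N) · (4N/e)^(4N),
  N! ~ sqrt(2π N) · (N/e)^N,
  (3N)! ~ sqrt(2π·3N) · (3N/e)^(3N).
The exponential factors combine to (4N)^(4N) / (N^N · (3N)^(3N)) = 4^(4N)/3^(3N) = (4^4/3^3)^N = (256/27)^N.
The square-root prefactors combine to sqrt(2π·4N) / (sqrt(2π N)·sqrt(2π·3N)) = sqrt(4 / (2π·3·N)) = sqrt(2/(3π·3n)).
Substituting N = 3n: C(12n, 3n) ~ (256/27)^(3n) · sqrt(2/(3π·3n)).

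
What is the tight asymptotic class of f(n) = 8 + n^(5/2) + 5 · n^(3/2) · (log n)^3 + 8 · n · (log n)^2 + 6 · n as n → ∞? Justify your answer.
f(n) ∈ Θ(n^(5/2))

Compare the terms by growth order. For large n, n^a · (log n)^b dominates n^a' · (log n)^b' iff a > a', or (a = a' and b > b'). Ranking the 5 terms shows the dominant one is n^(5/2). Hence f(n) ∈ Θ(n^(5/2)).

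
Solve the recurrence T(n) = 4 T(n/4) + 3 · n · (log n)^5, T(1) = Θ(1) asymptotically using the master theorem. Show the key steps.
T(n) = Θ(n · (log n)^6)

Here log_4 4 = 1 and f(n) = 3 · n · (log n)^5 = Θ(n^(log_4 4) · (log n)^5). This is the extended Case 2 of the master theorem (f matches the critical exponent up to log factors), giving T(n) = Θ(n^(log_4 4) · (log n)^(5+1)) = Θ(n · (log n)^6).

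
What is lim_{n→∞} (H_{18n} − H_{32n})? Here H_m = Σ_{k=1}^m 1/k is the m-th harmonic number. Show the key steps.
lim = ln(18/32) = ln(9/16)

Euler-Maclaurin gives H_m = ln m + γ + 1/(2m) + O(1/m^2). The γ and O(1/m) terms cancel in the difference:
  H_{18n} − H_{32n} = ln(18n) − ln(32n) + O(1/n) = ln(18/32) + O(1/n).
Hence the limit is ln(18/32) = ln(9/16).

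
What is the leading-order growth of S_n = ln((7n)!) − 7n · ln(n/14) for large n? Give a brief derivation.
S_n ~ 7n · (ln 98 − 1) + O(ln n)

Stirling: ln((7n)!) = 7n ln(7n) − 7n + O(ln n).
  S_n = 7n ln(7n) − 7n − 7n ln(n/14) + O(ln n)
      = 7n ln(7n) − 7n ln n + 7n ln 14 − 7n + O(ln n)
      = 7n ln 7 + 7n ln 14 − 7n + O(ln n)
      = 7n (ln 98 − 1) + O(ln n).
Numerically ln(98) − 1 ≈ 3.5850.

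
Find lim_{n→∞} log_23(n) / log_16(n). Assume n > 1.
lim = ln(16) / ln(23) = log_23(16)

Change of base: log_23(n) = ln n / ln 23 and log_16(n) = ln n / ln 16. The ratio is (ln n / ln 23) · (ln 16 / ln n) = ln 16 / ln 23, a constant independent of n. So the limit is ln 16 / ln 23 = log_23(16).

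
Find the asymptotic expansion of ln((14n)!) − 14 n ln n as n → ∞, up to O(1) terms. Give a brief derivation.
ln((14n)!) − 14 n ln n = 14(ln 14 − 1) n + (1/2) ln(2π·14n) + O(1/n)

Stirling: ln((14n)!) = 14n ln(14n) − 14n + (1/2) ln(2π·14n) + O(1/n).
Since 14n ln(14n) = 14n ln n + 14n ln 14, subtracting 14n ln n cancels the n ln n term exactly. What remains is 14(ln 14 − 1) n + (1/2) ln(2π·14n) + O(1/n).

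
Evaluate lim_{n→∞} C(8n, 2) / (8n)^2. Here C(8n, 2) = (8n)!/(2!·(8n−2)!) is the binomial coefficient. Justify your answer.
lim = 1/2! = 1/2

With N = 8n → ∞: C(N, 2) / N^2 = [N(N−1)…(N−1)] / (2! · N^2) = (1/2!) · 1 · (1 − 1/(8n)). Each factor → 1 as N → ∞, so the limit is 1/2! = 1/2.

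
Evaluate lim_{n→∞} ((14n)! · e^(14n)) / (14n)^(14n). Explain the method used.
lim = ∞

Stirling: (14n)! ~ sqrt(2π·14n) · (14n/e)^(14n). Hence
  (14n)! · e^(14n) / (14n)^(14n) ~ sqrt(2π·14n) = sqrt(2π·14) · sqrt(n) → ∞.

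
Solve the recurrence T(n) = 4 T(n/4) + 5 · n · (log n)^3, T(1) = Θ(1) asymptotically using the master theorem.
T(n) = Θ(n · (log n)^4)

Here log_4 4 = 1 and f(n) = 5 · n · (log n)^3 = Θ(n^(log_4 4) · (log n)^3). This is the extended Case 2 of the master theorem (f matches the critical exponent up to log factors), giving T(n) = Θ(n^(log_4 4) · (log n)^(3+1)) = Θ(n · (log n)^4).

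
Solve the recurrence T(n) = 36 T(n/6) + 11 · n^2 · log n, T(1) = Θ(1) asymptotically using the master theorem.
T(n) = Θ(n^2 · (log n)^2)

Here log_6 36 = 2 and f(n) = 11 · n^2 · log n = Θ(n^(log_6 36) · (log n)^1). This is the extended Case 2 of the master theorem (f matches the critical exponent up to log factors), giving T(n) = Θ(n^(log_6 36) · (log n)^(1+1)) = Θ(n^2 · (log n)^2).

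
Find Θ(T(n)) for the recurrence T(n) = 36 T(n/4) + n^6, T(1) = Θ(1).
T(n) = Θ(n^6)

log_4 36 ≈ 2.585. f(n) = n^6 dominates n^(log_4 36) since 6 > 2.585, and the regularity condition a·f(n/b) = 36·(n/4)^6 = (36/4096)·n^6 ≤ c·f(n) holds with c = 36/4096 ≈ 0.00879 < 1. So this is Case 3: T(n) = Θ(f(n)) = Θ(n^6).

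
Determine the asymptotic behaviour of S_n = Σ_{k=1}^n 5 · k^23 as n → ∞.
S_n ~ 5 · n^24 / 24

By integral comparison (Euler-Maclaurin), Σ_{k=1}^n 5 · k^23 = 5 · ∫_0^n x^23 dx + O(n^23) = 5 · n^24/24 + O(n^23). (Equivalently, Faulhaber's formula gives the same leading term.)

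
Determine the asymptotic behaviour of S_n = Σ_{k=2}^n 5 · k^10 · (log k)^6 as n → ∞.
S_n ~ 5 · n^11 · (log n)^6 / 11

By integral comparison, S_n = ∫_1^n 5 · x^10 · (log x)^6 dx + O(n^10 · (log n)^6). For the integral, the leading term of ∫_1^n x^10 (log x)^6 dx is n^11/11 · (log n)^6 (by repeated integration by parts; each step lowers the log-exponent and produces a relatively O(1/log n) correction). Hence S_n ~ 5 · n^11 · (log n)^6 / 11.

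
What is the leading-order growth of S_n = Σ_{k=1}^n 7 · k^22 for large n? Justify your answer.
S_n ~ 7 · n^23 / 23

By integral comparison (Euler-Maclaurin), Σ_{k=1}^n 7 · k^22 = 7 · ∫_0^n x^22 dx + O(n^22) = 7 · n^23/23 + O(n^22). (Equivalently, Faulhaber's formula gives the same leading term.)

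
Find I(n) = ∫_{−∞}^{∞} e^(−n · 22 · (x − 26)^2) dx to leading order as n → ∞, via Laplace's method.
I(n) = sqrt(π/(22n))

Here φ(x) = 22 · (x − 26)^2 has its unique minimum at x* = 26 with φ(x*) = 0 and φ''(x*) = 44. Laplace's method gives
  I(n) ~ e^(−n φ(x*)) · sqrt(2π / (n · φ''(x*))) = sqrt(2π / (44n)) = sqrt(π/(22n)).
This is exact: substituting u = (x − 26)·sqrt(22n) gives I(n) = (1/sqrt(22n)) ∫_{−∞}^{∞} e^(−u^2) du = sqrt(π/(22n)).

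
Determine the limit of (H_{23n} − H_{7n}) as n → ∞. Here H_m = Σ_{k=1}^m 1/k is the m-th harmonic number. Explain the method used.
lim = ln(23/7)

Euler-Maclaurin gives H_m = ln m + γ + 1/(2m) + O(1/m^2). The γ and O(1/m) terms cancel in the difference:
  H_{23n} − H_{7n} = ln(23n) − ln(7n) + O(1/n) = ln(23/7) + O(1/n).
Hence the limit is ln(23/7).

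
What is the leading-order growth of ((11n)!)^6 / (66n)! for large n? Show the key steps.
((11n)!)^6/(66n)! ~ ((2π·11n)^(5/2) / sqrt(6)) · 6^(−6·11n)  →  0

Write N = 11n. Stirling: N! ~ sqrt(2π N)(N/e)^N and (6N)! ~ sqrt(2π·6N)·(6N/e)^(6N).
  (N!)^6/(6N)! ~ (2π N)^(6/2) (N/e)^(6N) / [sqrt(2π·6N) (6N/e)^(6N)]
     = (2π N)^(6/2) / sqrt(2π·6N) · (N/(6N))^(6N)
     = (2π N)^((6−1)/2) / sqrt(6) · 6^(−6N).
Since 6^6 > 1, the factor 6^(−6N) decays exponentially, so the ratio → 0. Substituting N = 11n gives the stated form.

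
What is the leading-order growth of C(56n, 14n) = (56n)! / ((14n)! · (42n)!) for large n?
C(56n, 14n) ~ (256/27)^(14n) · sqrt(2/(3π·14n))

Write N = 14n. Apply Stirling to each factorial:
  (4N)! ~ sqrt(2π·4N) · (4N/e)^(4N),
  N! ~ sqrt(2π N) · (N/e)^N,
  (3N)! ~ sqrt(2π·3N) · (3N/e)^(3N).
The exponential factors combine to (4N)^(4N) / (N^N · (3N)^(3N)) = 4^(4N)/3^(3N) = (4^4/3^3)^N = (256/27)^N.
The square-root prefactors combine to sqrt(2π·4N) / (sqrt(2π N)·sqrt(2π·3N)) = sqrt(4 / (2π·3·N)) = sqrt(2/(3π·14n)).
Substituting N = 14n: C(56n, 14n) ~ (256/27)^(14n) · sqrt(2/(3π·14n)).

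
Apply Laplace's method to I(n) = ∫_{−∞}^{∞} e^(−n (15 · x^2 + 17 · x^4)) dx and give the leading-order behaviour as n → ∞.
I(n) ~ sqrt(π/(15n))

φ(x) = 15 · x^2 + 17 · x^4 has its unique global minimum at x* = 0 (since φ'(x) = 30x + 68x^3 = 0 only at x = 0 for real x with both coefficients positive, and φ → ∞ as |x| → ∞). At x* = 0, φ(0) = 0 and φ''(0) = 30. Laplace's method then gives
  I(n) ~ sqrt(2π / (n · φ''(0))) · e^(−n φ(0)) = sqrt(2π / (30n)) = sqrt(π/(15n)).
The 17 · x^4 term contributes only at subleading order (an O(1/n) relative correction).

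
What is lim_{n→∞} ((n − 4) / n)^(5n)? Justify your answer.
lim = e^(−20)

Rewrite as (1 − 4/n)^(5n). By the standard limit (1 + x/n)^n → e^x, we have (1 − 4/n)^n → e^(−4), and raising to the 5th power gives e^(−20).
More precisely, ln[(1 − 4/n)^(5n)] = 5n · ln(1 − 4/n) = 5n · (-4/n + O(1/n^2)) = -20 + O(1/n) → -20.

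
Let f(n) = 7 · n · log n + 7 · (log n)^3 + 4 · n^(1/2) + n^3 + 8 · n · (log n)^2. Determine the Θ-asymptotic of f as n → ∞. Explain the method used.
f(n) ∈ Θ(n^3)

Compare the terms by growth order. For large n, n^a · (log n)^b dominates n^a' · (log n)^b' iff a > a', or (a = a' and b > b'). Ranking the 5 terms shows the dominant one is n^3. Hence f(n) ∈ Θ(n^3).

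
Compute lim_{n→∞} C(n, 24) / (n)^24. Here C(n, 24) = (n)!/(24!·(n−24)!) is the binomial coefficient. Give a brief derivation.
lim = 1/24! = 1/620448401733239439360000

With N = n → ∞: C(N, 24) / N^24 = [N(N−1)…(N−23)] / (24! · N^24) = (1/24!) · 1 · (1 − 1/n) · … · (1 − 23/n). Each factor → 1 as N → ∞, so the limit is 1/24! = 1/620448401733239439360000.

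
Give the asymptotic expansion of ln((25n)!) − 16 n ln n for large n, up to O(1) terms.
ln((25n)!) − 16 n ln n = 9 n ln n + 25(ln 25 − 1) n + (1/2) ln(2π·25n) + O(1/n)

Stirling: ln((25n)!) = 25n ln(25n) − 25n + (1/2) ln(2π·25n) + O(1/n).
Expand 25n ln(25n) = 25n (ln n + ln 25) = 25n ln n + 25n ln 25.
Subtract 16n ln n: leading term is (25 − 16) n ln n = 9 n ln n. The next term is 25n ln 25 − 25n = 25(ln 25 − 1) n. Then the (1/2) ln(2π·25n) correction.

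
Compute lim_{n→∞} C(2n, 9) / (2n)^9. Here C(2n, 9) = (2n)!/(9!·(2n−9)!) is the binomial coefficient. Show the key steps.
lim = 1/9! = 1/362880

With N = 2n → ∞: C(N, 9) / N^9 = [N(N−1)…(N−8)] / (9! · N^9) = (1/9!) · 1 · (1 − 1/(2n)) · … · (1 − 8/(2n)). Each factor → 1 as N → ∞, so the limit is 1/9! = 1/362880.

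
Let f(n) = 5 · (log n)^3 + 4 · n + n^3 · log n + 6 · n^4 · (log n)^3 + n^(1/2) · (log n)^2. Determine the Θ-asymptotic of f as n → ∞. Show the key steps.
f(n) ∈ Θ(n^4 · (log n)^3)

Compare the terms by growth order. For large n, n^a · (log n)^b dominates n^a' · (log n)^b' iff a > a', or (a = a' and b > b'). Ranking the 5 terms shows the dominant one is 6 · n^4 · (log n)^3. Hence f(n) ∈ Θ(n^4 · (log n)^3).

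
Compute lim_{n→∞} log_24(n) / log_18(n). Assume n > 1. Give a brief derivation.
lim = ln(18) / ln(24) = log_24(18)

Change of base: log_24(n) = ln n / ln 24 and log_18(n) = ln n / ln 18. The ratio is (ln n / ln 24) · (ln 18 / ln n) = ln 18 / ln 24, a constant independent of n. So the limit is ln 18 / ln 24 = log_24(18).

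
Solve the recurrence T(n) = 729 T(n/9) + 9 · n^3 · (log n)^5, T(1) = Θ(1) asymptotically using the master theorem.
T(n) = Θ(n^3 · (log n)^6)

Here log_9 729 = 3 and f(n) = 9 · n^3 · (log n)^5 = Θ(n^(log_9 729) · (log n)^5). This is the extended Case 2 of the master theorem (f matches the critical exponent up to log factors), giving T(n) = Θ(n^(log_9 729) · (log n)^(5+1)) = Θ(n^3 · (log n)^6).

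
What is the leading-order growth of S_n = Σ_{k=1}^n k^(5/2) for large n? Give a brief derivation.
S_n ~ (2/7) · n^(7/2)

Integral comparison: Σ_{k=1}^n k^(5/2) = ∫_0^n x^(5/2) dx + O(n^(5/2)). The integral is n^(1 + 5/2) / (1 + 5/2) = n^((5+2)/2) / ((5+2)/2) = (2/7) · n^(7/2).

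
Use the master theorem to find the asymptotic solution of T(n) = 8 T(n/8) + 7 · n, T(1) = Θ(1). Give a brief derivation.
T(n) = Θ(n log n)

log_8 8 = 1, and f(n) = 7 · n = Θ(n^(log_8 8)). This is Case 2 of the master theorem: T(n) = Θ(f(n) · log n) = Θ(n log n).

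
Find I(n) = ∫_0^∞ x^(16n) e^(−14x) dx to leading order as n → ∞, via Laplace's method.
I(n) ~ (sqrt(2π·16n) / 14) · (16n/(14e))^(16n)

Write the integrand as exp(16n ln x − 14x) and set f(x) = 16n ln x − 14x. Then f'(x) = 16n/x − 14 = 0 at x* = 16n/14, and f''(x*) = −16n/x*^2 = −14^2/(16n). Laplace's method (interior maximum) gives
  I(n) ~ e^(f(x*)) · sqrt(2π / |f''(x*)|)
        = exp(16n ln(16n/14) − 16n) · sqrt(2π · 16n / 14^2)
        = (16n/14)^(16n) e^(−16n) · sqrt(2π·16n) / 14
        = (sqrt(2π·16n) / 14) · (16n/(14e))^(16n).
This matches Γ(16n+1)/14^(16n+1) with Stirling applied to Γ.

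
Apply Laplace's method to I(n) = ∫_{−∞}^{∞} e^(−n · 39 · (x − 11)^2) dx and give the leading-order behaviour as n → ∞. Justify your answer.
I(n) = sqrt(π/(39n))

Here φ(x) = 39 · (x − 11)^2 has its unique minimum at x* = 11 with φ(x*) = 0 and φ''(x*) = 78. Laplace's method gives
  I(n) ~ e^(−n φ(x*)) · sqrt(2π / (n · φ''(x*))) = sqrt(2π / (78n)) = sqrt(π/(39n)).
This is exact: substituting u = (x − 11)·sqrt(39n) gives I(n) = (1/sqrt(39n)) ∫_{−∞}^{∞} e^(−u^2) du = sqrt(π/(39n)).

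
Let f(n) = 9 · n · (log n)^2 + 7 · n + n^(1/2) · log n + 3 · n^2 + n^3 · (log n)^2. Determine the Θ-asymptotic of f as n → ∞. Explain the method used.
f(n) ∈ Θ(n^3 · (log n)^2)

Compare the terms by growth order. For large n, n^a · (log n)^b dominates n^a' · (log n)^b' iff a > a', or (a = a' and b > b'). Ranking the 5 terms shows the dominant one is n^3 · (log n)^2. Hence f(n) ∈ Θ(n^3 · (log n)^2).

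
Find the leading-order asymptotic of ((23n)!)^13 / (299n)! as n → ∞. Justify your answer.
((23n)!)^13/(299n)! ~ ((2π·23n)^(12/2) / sqrt(13)) · 13^(−13·23n)  →  0

Write N = 23n. Stirling: N! ~ sqrt(2π N)(N/e)^N and (13N)! ~ sqrt(2π·13N)·(13N/e)^(13N).
  (N!)^13/(13N)! ~ (2π N)^(13/2) (N/e)^(13N) / [sqrt(2π·13N) (13N/e)^(13N)]
     = (2π N)^(13/2) / sqrt(2π·13N) · (N/(13N))^(13N)
     = (2π N)^((13−1)/2) / sqrt(13) · 13^(−13N).
Since 13^13 > 1, the factor 13^(−13N) decays exponentially, so the ratio → 0. Substituting N = 23n gives the stated form.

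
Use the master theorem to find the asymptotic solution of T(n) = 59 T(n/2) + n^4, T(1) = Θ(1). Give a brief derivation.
T(n) = Θ(n^(log_2 59))

Master theorem: compare f(n) = n^4 to n^(log_2 59) where log_2 59 ≈ 5.883. Since 4 < log_2 59, we have f(n) = O(n^(log_2 59 − ε)) for some ε > 0 — Case 1. Hence T(n) = Θ(n^(log_2 59)).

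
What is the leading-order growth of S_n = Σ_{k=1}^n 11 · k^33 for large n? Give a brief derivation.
S_n ~ 11 · n^34 / 34

By integral comparison (Euler-Maclaurin), Σ_{k=1}^n 11 · k^33 = 11 · ∫_0^n x^33 dx + O(n^33) = 11 · n^34/34 + O(n^33). (Equivalently, Faulhaber's formula gives the same leading term.)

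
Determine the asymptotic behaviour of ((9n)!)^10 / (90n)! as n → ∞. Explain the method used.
((9n)!)^10/(90n)! ~ ((2π·9n)^(9/2) / sqrt(10)) · 10^(−10·9n)  →  0

Write N = 9n. Stirling: N! ~ sqrt(2π N)(N/e)^N and (10N)! ~ sqrt(2π·10N)·(10N/e)^(10N).
  (N!)^10/(10N)! ~ (2π N)^(10/2) (N/e)^(10N) / [sqrt(2π·10N) (10N/e)^(10N)]
     = (2π N)^(10/2) / sqrt(2π·10N) · (N/(10N))^(10N)
     = (2π N)^((10−1)/2) / sqrt(10) · 10^(−10N).
Since 10^10 > 1, the factor 10^(−10N) decays exponentially, so the ratio → 0. Substituting N = 9n gives the stated form.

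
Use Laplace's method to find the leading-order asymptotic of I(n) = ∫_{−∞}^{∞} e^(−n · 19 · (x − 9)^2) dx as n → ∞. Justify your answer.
I(n) = sqrt(π/(19n))

Here φ(x) = 19 · (x − 9)^2 has its unique minimum at x* = 9 with φ(x*) = 0 and φ''(x*) = 38. Laplace's method gives
  I(n) ~ e^(−n φ(x*)) · sqrt(2π / (n · φ''(x*))) = sqrt(2π / (38n)) = sqrt(π/(19n)).
This is exact: substituting u = (x − 9)·sqrt(19n) gives I(n) = (1/sqrt(19n)) ∫_{−∞}^{∞} e^(−u^2) du = sqrt(π/(19n)).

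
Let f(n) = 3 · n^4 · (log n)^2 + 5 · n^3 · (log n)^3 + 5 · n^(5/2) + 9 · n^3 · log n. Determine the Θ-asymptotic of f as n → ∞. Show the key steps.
f(n) ∈ Θ(n^4 · (log n)^2)

Compare the terms by growth order. For large n, n^a · (log n)^b dominates n^a' · (log n)^b' iff a > a', or (a = a' and b > b'). Ranking the 4 terms shows the dominant one is 3 · n^4 · (log n)^2. Hence f(n) ∈ Θ(n^4 · (log n)^2).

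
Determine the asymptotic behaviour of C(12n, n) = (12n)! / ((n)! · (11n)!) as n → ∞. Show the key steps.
C(12n, n) ~ (8916100448256/285311670611)^(n) · sqrt(6/(11π·n))

Write N = n. Apply Stirling to each factorial:
  (12N)! ~ sqrt(2π·12N) · (12N/e)^(12N),
  N! ~ sqrt(2π N) · (N/e)^N,
  (11N)! ~ sqrt(2π·11N) · (11N/e)^(11N).
The exponential factors combine to (12N)^(12N) / (N^N · (11N)^(11N)) = 12^(12N)/11^(11N) = (12^12/11^11)^N = (8916100448256/285311670611)^N.
The square-root prefactors combine to sqrt(2π·12N) / (sqrt(2π N)·sqrt(2π·11N)) = sqrt(12 / (2π·11·N)) = sqrt(6/(11π·n)).
Substituting N = n: C(12n, n) ~ (8916100448256/285311670611)^(n) · sqrt(6/(11π·n)).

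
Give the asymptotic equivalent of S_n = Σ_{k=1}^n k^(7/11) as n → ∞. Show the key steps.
S_n ~ (11/18) · n^(18/11)

Integral comparison: Σ_{k=1}^n k^(7/11) = ∫_0^n x^(7/11) dx + O(n^(7/11)). The integral is n^(1 + 7/11) / (1 + 7/11) = n^((7+11)/11) / ((7+11)/11) = (11/18) · n^(18/11).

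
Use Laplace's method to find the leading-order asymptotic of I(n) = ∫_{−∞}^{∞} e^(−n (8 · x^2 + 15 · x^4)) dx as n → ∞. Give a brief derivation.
I(n) ~ sqrt(π/(8n))

φ(x) = 8 · x^2 + 15 · x^4 has its unique global minimum at x* = 0 (since φ'(x) = 16x + 60x^3 = 0 only at x = 0 for real x with both coefficients positive, and φ → ∞ as |x| → ∞). At x* = 0, φ(0) = 0 and φ''(0) = 16. Laplace's method then gives
  I(n) ~ sqrt(2π / (n · φ''(0))) · e^(−n φ(0)) = sqrt(2π / (16n)) = sqrt(π/(8n)).
The 15 · x^4 term contributes only at subleading order (an O(1/n) relative correction).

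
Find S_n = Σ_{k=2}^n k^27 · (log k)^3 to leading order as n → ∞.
S_n ~ n^28 · (log n)^3 / 28

By integral comparison, S_n = ∫_1^n x^27 · (log x)^3 dx + O(n^27 · (log n)^3). For the integral, the leading term of ∫_1^n x^27 (log x)^3 dx is n^28/28 · (log n)^3 (by repeated integration by parts; each step lowers the log-exponent and produces a relatively O(1/log n) correction). Hence S_n ~ n^28 · (log n)^3 / 28.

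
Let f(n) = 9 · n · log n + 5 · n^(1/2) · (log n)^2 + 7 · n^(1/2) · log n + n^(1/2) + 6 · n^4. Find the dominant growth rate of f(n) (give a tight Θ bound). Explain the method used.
f(n) ∈ Θ(n^4)

Compare the terms by growth order. For large n, n^a · (log n)^b dominates n^a' · (log n)^b' iff a > a', or (a = a' and b > b'). Ranking the 5 terms shows the dominant one is 6 · n^4. Hence f(n) ∈ Θ(n^4).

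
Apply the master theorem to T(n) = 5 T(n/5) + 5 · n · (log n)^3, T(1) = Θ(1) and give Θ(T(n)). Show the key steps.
T(n) = Θ(n · (log n)^4)

Here log_5 5 = 1 and f(n) = 5 · n · (log n)^3 = Θ(n^(log_5 5) · (log n)^3). This is the extended Case 2 of the master theorem (f matches the critical exponent up to log factors), giving T(n) = Θ(n^(log_5 5) · (log n)^(3+1)) = Θ(n · (log n)^4).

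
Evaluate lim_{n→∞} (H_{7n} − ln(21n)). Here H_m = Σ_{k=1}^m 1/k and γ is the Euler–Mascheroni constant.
lim = −ln 3 + γ

By Euler-Maclaurin, H_m = ln m + γ + O(1/m). So
  H_{7n} − ln(21n) = ln(7n) + γ − ln(21n) + O(1/n)
                       = ln(7/21) + γ + O(1/n).
Hence the limit is ln(7/21) + γ (= −ln 3).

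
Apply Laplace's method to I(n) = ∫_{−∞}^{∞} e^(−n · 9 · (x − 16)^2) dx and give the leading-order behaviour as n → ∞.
I(n) = sqrt(π/(9n))

Here φ(x) = 9 · (x − 16)^2 has its unique minimum at x* = 16 with φ(x*) = 0 and φ''(x*) = 18. Laplace's method gives
  I(n) ~ e^(−n φ(x*)) · sqrt(2π / (n · φ''(x*))) = sqrt(2π / (18n)) = sqrt(π/(9n)).
This is exact: substituting u = (x − 16)·sqrt(9n) gives I(n) = (1/sqrt(9n)) ∫_{−∞}^{∞} e^(−u^2) du = sqrt(π/(9n)).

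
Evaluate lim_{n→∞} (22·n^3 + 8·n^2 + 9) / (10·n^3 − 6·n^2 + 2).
lim = 22/10 = 11/5

For large n the leading n^3 terms dominate both numerator and denominator. Dividing top and bottom by n^3, every other term tends to 0, leaving 22/10 = 11/5.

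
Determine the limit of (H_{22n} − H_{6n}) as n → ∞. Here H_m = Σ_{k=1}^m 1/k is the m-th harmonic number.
lim = ln(22/6) = ln(11/3)

Euler-Maclaurin gives H_m = ln m + γ + 1/(2m) + O(1/m^2). The γ and O(1/m) terms cancel in the difference:
  H_{22n} − H_{6n} = ln(22n) − ln(6n) + O(1/n) = ln(22/6) + O(1/n).
Hence the limit is ln(22/6) = ln(11/3).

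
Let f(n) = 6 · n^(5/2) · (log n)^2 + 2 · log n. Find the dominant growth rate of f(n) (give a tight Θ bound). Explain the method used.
f(n) ∈ Θ(n^(5/2) · (log n)^2)

Compare the terms by growth order. For large n, n^a · (log n)^b dominates n^a' · (log n)^b' iff a > a', or (a = a' and b > b'). Ranking the 2 terms shows the dominant one is 6 · n^(5/2) · (log n)^2. Hence f(n) ∈ Θ(n^(5/2) · (log n)^2).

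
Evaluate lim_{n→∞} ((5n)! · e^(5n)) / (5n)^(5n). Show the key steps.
lim = ∞

Stirling: (5n)! ~ sqrt(2π·5n) · (5n/e)^(5n). Hence
  (5n)! · e^(5n) / (5n)^(5n) ~ sqrt(2π·5n) = sqrt(2π·5) · sqrt(n) → ∞.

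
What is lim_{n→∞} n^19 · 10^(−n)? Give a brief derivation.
lim = 0

Exponentials with base > 1 dominate every fixed polynomial: for any fixed c, n^c / 10^n → 0 as n → ∞ (e.g. by the ratio test, or by writing 10^n = e^(n ln 10) and noting e^(n ln 10) / n^c → ∞). Hence n^19 · 10^(−n) = n^19 / 10^n → 0.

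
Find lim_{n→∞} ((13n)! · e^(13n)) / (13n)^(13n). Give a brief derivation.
lim = ∞

Stirling: (13n)! ~ sqrt(2π·13n) · (13n/e)^(13n). Hence
  (13n)! · e^(13n) / (13n)^(13n) ~ sqrt(2π·13n) = sqrt(2π·13) · sqrt(n) → ∞.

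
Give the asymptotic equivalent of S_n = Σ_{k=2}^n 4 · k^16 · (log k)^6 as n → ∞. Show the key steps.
S_n ~ 4 · n^17 · (log n)^6 / 17

By integral comparison, S_n = ∫_1^n 4 · x^16 · (log x)^6 dx + O(n^16 · (log n)^6). For the integral, the leading term of ∫_1^n x^16 (log x)^6 dx is n^17/17 · (log n)^6 (by repeated integration by parts; each step lowers the log-exponent and produces a relatively O(1/log n) correction). Hence S_n ~ 4 · n^17 · (log n)^6 / 17.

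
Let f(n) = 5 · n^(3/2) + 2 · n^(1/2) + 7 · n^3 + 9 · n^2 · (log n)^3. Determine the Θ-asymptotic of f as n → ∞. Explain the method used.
f(n) ∈ Θ(n^3)

Compare the terms by growth order. For large n, n^a · (log n)^b dominates n^a' · (log n)^b' iff a > a', or (a = a' and b > b'). Ranking the 4 terms shows the dominant one is 7 · n^3. Hence f(n) ∈ Θ(n^3).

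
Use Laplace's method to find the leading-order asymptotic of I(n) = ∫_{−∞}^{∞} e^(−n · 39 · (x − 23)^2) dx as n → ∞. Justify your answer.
I(n) = sqrt(π/(39n))

Here φ(x) = 39 · (x − 23)^2 has its unique minimum at x* = 23 with φ(x*) = 0 and φ''(x*) = 78. Laplace's method gives
  I(n) ~ e^(−n φ(x*)) · sqrt(2π / (n · φ''(x*))) = sqrt(2π / (78n)) = sqrt(π/(39n)).
This is exact: substituting u = (x − 23)·sqrt(39n) gives I(n) = (1/sqrt(39n)) ∫_{−∞}^{∞} e^(−u^2) du = sqrt(π/(39n)).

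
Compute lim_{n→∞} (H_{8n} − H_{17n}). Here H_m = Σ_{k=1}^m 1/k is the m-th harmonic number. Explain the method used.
lim = ln(8/17)

Euler-Maclaurin gives H_m = ln m + γ + 1/(2m) + O(1/m^2). The γ and O(1/m) terms cancel in the difference:
  H_{8n} − H_{17n} = ln(8n) − ln(17n) + O(1/n) = ln(8/17) + O(1/n).
Hence the limit is ln(8/17).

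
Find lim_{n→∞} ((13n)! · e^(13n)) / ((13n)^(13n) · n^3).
lim = 0

Stirling: (13n)! ~ sqrt(2π·13n) · (13n/e)^(13n). Hence
  (13n)! · e^(13n) / (13n)^(13n) ~ sqrt(2π·13n).
Dividing by n^3: sqrt(2π·13n) / n^3 = sqrt(2π·13) · n^((1−6)/2), so the expression behaves like sqrt(2π·13) · n^((1−6)/2) → 0.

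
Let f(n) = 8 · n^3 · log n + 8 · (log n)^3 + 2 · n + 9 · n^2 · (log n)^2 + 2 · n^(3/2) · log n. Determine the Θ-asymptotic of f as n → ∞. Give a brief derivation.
f(n) ∈ Θ(n^3 · log n)

Compare the terms by growth order. For large n, n^a · (log n)^b dominates n^a' · (log n)^b' iff a > a', or (a = a' and b > b'). Ranking the 5 terms shows the dominant one is 8 · n^3 · log n. Hence f(n) ∈ Θ(n^3 · log n).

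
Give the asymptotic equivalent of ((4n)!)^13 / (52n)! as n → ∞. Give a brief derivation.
((4n)!)^13/(52n)! ~ ((2π·4n)^(12/2) / sqrt(13)) · 13^(−13·4n)  →  0

Write N = 4n. Stirling: N! ~ sqrt(2π N)(N/e)^N and (13N)! ~ sqrt(2π·13N)·(13N/e)^(13N).
  (N!)^13/(13N)! ~ (2π N)^(13/2) (N/e)^(13N) / [sqrt(2π·13N) (13N/e)^(13N)]
     = (2π N)^(13/2) / sqrt(2π·13N) · (N/(13N))^(13N)
     = (2π N)^((13−1)/2) / sqrt(13) · 13^(−13N).
Since 13^13 > 1, the factor 13^(−13N) decays exponentially, so the ratio → 0. Substituting N = 4n gives the stated form.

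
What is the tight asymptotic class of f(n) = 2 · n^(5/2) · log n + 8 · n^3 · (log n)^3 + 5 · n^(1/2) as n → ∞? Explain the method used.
f(n) ∈ Θ(n^3 · (log n)^3)

Compare the terms by growth order. For large n, n^a · (log n)^b dominates n^a' · (log n)^b' iff a > a', or (a = a' and b > b'). Ranking the 3 terms shows the dominant one is 8 · n^3 · (log n)^3. Hence f(n) ∈ Θ(n^3 · (log n)^3).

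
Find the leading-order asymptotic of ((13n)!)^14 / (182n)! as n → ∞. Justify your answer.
((13n)!)^14/(182n)! ~ ((2π·13n)^(13/2) / sqrt(14)) · 14^(−14·13n)  →  0

Write N = 13n. Stirling: N! ~ sqrt(2π N)(N/e)^N and (14N)! ~ sqrt(2π·14N)·(14N/e)^(14N).
  (N!)^14/(14N)! ~ (2π N)^(14/2) (N/e)^(14N) / [sqrt(2π·14N) (14N/e)^(14N)]
     = (2π N)^(14/2) / sqrt(2π·14N) · (N/(14N))^(14N)
     = (2π N)^((14−1)/2) / sqrt(14) · 14^(−14N).
Since 14^14 > 1, the factor 14^(−14N) decays exponentially, so the ratio → 0. Substituting N = 13n gives the stated form.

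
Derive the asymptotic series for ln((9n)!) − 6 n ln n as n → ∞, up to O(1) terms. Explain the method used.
ln((9n)!) − 6 n ln n = 3 n ln n + 9(ln 9 − 1) n + (1/2) ln(2π·9n) + O(1/n)

Stirling: ln((9n)!) = 9n ln(9n) − 9n + (1/2) ln(2π·9n) + O(1/n).
Expand 9n ln(9n) = 9n (ln n + ln 9) = 9n ln n + 9n ln 9.
Subtract 6n ln n: leading term is (9 − 6) n ln n = 3 n ln n. The next term is 9n ln 9 − 9n = 9(ln 9 − 1) n. Then the (1/2) ln(2π·9n) correction.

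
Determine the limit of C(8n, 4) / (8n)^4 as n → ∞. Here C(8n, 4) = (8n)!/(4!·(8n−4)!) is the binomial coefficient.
lim = 1/4! = 1/24

With N = 8n → ∞: C(N, 4) / N^4 = [N(N−1)…(N−3)] / (4! · N^4) = (1/4!) · 1 · (1 − 1/(8n)) · (1 − 2/(8n)) · (1 − 3/(8n)). Each factor → 1 as N → ∞, so the limit is 1/4! = 1/24.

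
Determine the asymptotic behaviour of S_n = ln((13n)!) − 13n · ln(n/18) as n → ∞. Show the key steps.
S_n ~ 13n · (ln 234 − 1) + O(ln n)

Stirling: ln((13n)!) = 13n ln(13n) − 13n + O(ln n).
  S_n = 13n ln(13n) − 13n − 13n ln(n/18) + O(ln n)
      = 13n ln(13n) − 13n ln n + 13n ln 18 − 13n + O(ln n)
      = 13n ln 13 + 13n ln 18 − 13n + O(ln n)
      = 13n (ln 234 − 1) + O(ln n).
Numerically ln(234) − 1 ≈ 4.4553.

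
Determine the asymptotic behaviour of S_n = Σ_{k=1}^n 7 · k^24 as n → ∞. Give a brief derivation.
S_n ~ 7 · n^25 / 25

By integral comparison (Euler-Maclaurin), Σ_{k=1}^n 7 · k^24 = 7 · ∫_0^n x^24 dx + O(n^24) = 7 · n^25/25 + O(n^24). (Equivalently, Faulhaber's formula gives the same leading term.)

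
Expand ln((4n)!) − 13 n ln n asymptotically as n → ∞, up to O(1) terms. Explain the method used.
ln((4n)!) − 13 n ln n = −9 n ln n + 4(ln 4 − 1) n + (1/2) ln(2π·4n) + O(1/n)

Stirling: ln((4n)!) = 4n ln(4n) − 4n + (1/2) ln(2π·4n) + O(1/n).
Expand 4n ln(4n) = 4n (ln n + ln 4) = 4n ln n + 4n ln 4.
Subtract 13n ln n: leading term is (4 − 13) n ln n = −9 n ln n. The next term is 4n ln 4 − 4n = 4(ln 4 − 1) n. Then the (1/2) ln(2π·4n) correction.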